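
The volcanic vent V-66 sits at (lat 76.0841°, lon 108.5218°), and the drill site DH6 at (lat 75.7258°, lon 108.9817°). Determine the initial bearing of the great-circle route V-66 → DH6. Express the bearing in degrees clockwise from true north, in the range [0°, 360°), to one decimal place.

Δλ = 0.4599°
y = sin Δλ · cos φ₂ = 0.001979
x = cos φ₁ sin φ₂ − sin φ₁ cos φ₂ cos Δλ = -0.006246
θ = atan2(y, x) = 162.4183° → 162.4183° (mod 360°)

162.4°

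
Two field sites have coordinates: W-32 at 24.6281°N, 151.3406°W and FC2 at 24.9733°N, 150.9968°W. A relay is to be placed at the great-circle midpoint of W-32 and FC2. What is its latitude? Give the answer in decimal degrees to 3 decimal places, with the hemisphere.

Bx = cos φ₂ cos Δλ = 0.906488,  By = cos φ₂ sin Δλ = 0.005439
φₘ = atan2(sin φ₁ + sin φ₂, √((cos φ₁ + Bx)² + By²)) = 24.80080°
λₘ = λ₁ + atan2(By, cos φ₁ + Bx) = -151.16894°

24.801°N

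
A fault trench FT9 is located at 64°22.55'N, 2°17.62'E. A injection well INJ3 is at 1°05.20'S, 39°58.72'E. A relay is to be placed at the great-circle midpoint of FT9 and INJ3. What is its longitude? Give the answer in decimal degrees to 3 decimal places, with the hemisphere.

FT9: φ = +64.37583°, λ = +2.29367°
INJ3: φ = -1.08667°, λ = +39.97867°
Bx = cos φ₂ cos Δλ = 0.791241,  By = cos φ₂ sin Δλ = 0.611210
φₘ = atan2(sin φ₁ + sin φ₂, √((cos φ₁ + Bx)² + By²)) = 32.83434°
λₘ = λ₁ + atan2(By, cos φ₁ + Bx) = 28.83460°

28.835°E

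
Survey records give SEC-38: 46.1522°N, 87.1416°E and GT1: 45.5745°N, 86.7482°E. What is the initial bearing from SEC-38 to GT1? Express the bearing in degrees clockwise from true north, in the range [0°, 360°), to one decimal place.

Δλ = -0.3934°
y = sin Δλ · cos φ₂ = -0.004806
x = cos φ₁ sin φ₂ − sin φ₁ cos φ₂ cos Δλ = -0.010071
θ = atan2(y, x) = -154.4877° → 205.5123° (mod 360°)

205.5°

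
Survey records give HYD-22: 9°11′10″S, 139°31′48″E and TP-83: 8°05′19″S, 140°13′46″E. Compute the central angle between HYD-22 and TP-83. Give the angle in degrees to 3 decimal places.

HYD-22: φ = -9.18611°, λ = +139.53000°
TP-83: φ = -8.08861°, λ = +140.22944°
Δφ = 1.0975°,  Δλ = 0.6994°
a = sin²(Δφ/2) + cos φ₁ cos φ₂ sin²(Δλ/2) = 0.000128
c = 2·arcsin(√a) = 0.022640 rad = 1.2972°

1.297°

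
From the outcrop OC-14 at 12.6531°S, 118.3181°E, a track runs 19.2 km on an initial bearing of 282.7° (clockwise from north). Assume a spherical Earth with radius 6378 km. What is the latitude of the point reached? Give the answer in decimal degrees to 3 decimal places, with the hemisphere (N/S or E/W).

δ = d/R = 19.2/6378 = 0.003010 rad
φ₂ = arcsin(sin φ₁ cos δ + cos φ₁ sin δ cos θ)
   = arcsin(-0.21905·1.00000 + 0.97571·0.00301·0.21985) = -12.61513°
λ₂ = λ₁ + atan2(sin θ sin δ cos φ₁, cos δ − sin φ₁ sin φ₂) = 118.14568°

12.615°S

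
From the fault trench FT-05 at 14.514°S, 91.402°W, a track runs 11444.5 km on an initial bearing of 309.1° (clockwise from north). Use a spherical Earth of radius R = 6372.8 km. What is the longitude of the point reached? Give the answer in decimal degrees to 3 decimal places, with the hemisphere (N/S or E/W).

δ = d/R = 11444.5/6372.8 = 1.795835 rad
φ₂ = arcsin(sin φ₁ cos δ + cos φ₁ sin δ cos θ)
   = arcsin(-0.25062·-0.22314 + 0.96809·0.97479·0.63068) = 40.62290°
λ₂ = λ₁ + atan2(sin θ sin δ cos φ₁, cos δ − sin φ₁ sin φ₂) = 173.91629°

173.916°E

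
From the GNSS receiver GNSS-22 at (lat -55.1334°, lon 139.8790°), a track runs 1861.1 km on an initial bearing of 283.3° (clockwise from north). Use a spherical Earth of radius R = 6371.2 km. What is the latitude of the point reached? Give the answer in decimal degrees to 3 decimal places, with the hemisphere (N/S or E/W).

48.405°S

δ = d/R = 1861.1/6371.2 = 0.292111 rad
φ₂ = arcsin(sin φ₁ cos δ + cos φ₁ sin δ cos θ)
   = arcsin(-0.82049·0.95764 + 0.57167·0.28797·0.23005) = -48.40497°
λ₂ = λ₁ + atan2(sin θ sin δ cos φ₁, cos δ − sin φ₁ sin φ₂) = 114.90841°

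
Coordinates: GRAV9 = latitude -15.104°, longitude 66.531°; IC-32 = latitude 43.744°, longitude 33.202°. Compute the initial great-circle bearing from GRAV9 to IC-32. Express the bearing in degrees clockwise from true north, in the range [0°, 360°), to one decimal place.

Δλ = -33.3290°
y = sin Δλ · cos φ₂ = -0.396940
x = cos φ₁ sin φ₂ − sin φ₁ cos φ₂ cos Δλ = 0.824837
θ = atan2(y, x) = -25.6984° → 334.3016° (mod 360°)

334.3°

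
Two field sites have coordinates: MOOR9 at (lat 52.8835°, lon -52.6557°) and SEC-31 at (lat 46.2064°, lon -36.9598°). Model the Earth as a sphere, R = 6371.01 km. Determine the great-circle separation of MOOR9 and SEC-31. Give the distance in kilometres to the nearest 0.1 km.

1349.7 km

Δφ = -6.6771°,  Δλ = 15.6959°
a = sin²(Δφ/2) + cos φ₁ cos φ₂ sin²(Δλ/2) = 0.011178
c = 2·arcsin(√a) = 0.211845 rad = 12.1378°
d = R·c = 6371.01 × 0.211845 = 1349.7 km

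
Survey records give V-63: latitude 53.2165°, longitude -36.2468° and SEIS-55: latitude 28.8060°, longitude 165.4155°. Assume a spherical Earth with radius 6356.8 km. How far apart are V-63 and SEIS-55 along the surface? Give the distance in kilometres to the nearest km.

Δφ = -24.4105°,  Δλ = -158.3377°
a = sin²(Δφ/2) + cos φ₁ cos φ₂ sin²(Δλ/2) = 0.550864
c = 2·arcsin(√a) = 1.672701 rad = 95.8387°
d = R·c = 6356.8 × 1.672701 = 10633.0 km

10633 km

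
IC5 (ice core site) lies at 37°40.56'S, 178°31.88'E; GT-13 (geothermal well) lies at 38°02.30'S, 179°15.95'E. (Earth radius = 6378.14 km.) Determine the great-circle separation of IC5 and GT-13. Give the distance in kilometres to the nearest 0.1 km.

IC5: φ = -37.67600°, λ = +178.53133°
GT-13: φ = -38.03833°, λ = +179.26583°
Δφ = -0.3623°,  Δλ = 0.7345°
a = sin²(Δφ/2) + cos φ₁ cos φ₂ sin²(Δλ/2) = 0.000036
c = 2·arcsin(√a) = 0.011935 rad = 0.6838°
d = R·c = 6378.14 × 0.011935 = 76.1 km

76.1 km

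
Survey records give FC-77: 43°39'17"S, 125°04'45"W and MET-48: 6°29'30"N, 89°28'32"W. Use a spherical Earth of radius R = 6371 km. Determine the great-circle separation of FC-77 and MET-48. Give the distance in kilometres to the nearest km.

6624 km

FC-77: φ = -43.65472°, λ = -125.07917°
MET-48: φ = +6.49167°, λ = -89.47556°
Δφ = 50.1464°,  Δλ = 35.6036°
a = sin²(Δφ/2) + cos φ₁ cos φ₂ sin²(Δλ/2) = 0.246778
c = 2·arcsin(√a) = 1.039739 rad = 59.5727°
d = R·c = 6371 × 1.039739 = 6624.2 km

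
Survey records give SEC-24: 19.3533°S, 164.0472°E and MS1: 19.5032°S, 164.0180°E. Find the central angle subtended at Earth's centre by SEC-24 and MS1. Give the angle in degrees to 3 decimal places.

0.152°

Δφ = -0.1499°,  Δλ = -0.0292°
a = sin²(Δφ/2) + cos φ₁ cos φ₂ sin²(Δλ/2) = 0.000002
c = 2·arcsin(√a) = 0.002660 rad = 0.1524°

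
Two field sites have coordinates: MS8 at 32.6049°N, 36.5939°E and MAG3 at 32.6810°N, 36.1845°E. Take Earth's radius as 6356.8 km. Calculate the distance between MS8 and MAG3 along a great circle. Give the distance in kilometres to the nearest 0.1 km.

Δφ = 0.0761°,  Δλ = -0.4094°
a = sin²(Δφ/2) + cos φ₁ cos φ₂ sin²(Δλ/2) = 0.000009
c = 2·arcsin(√a) = 0.006162 rad = 0.3530°
d = R·c = 6356.8 × 0.006162 = 39.2 km

39.2 km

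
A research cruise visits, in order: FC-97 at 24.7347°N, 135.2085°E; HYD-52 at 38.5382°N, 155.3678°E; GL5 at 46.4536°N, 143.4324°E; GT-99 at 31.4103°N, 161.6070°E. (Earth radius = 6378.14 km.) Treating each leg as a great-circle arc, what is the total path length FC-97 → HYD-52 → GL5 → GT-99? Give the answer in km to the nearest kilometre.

FC-97→HYD-52: c = 0.382867 rad, d = 2441.98 km
HYD-52→GL5: c = 0.206168 rad, d = 1314.97 km
GL5→GT-99: c = 0.358581 rad, d = 2287.08 km
Total = 2441.98 + 1314.97 + 2287.08 = 6044.03 km

6044 km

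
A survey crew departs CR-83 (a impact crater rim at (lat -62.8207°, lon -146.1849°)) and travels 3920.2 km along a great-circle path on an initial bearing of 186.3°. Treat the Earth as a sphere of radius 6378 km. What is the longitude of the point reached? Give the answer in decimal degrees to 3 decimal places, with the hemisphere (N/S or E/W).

58.652°E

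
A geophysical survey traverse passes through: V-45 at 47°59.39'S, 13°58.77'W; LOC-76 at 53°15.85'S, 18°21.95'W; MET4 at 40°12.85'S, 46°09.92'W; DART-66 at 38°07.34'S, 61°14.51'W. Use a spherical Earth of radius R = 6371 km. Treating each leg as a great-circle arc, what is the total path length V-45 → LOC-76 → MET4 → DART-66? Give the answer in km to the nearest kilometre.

4523 km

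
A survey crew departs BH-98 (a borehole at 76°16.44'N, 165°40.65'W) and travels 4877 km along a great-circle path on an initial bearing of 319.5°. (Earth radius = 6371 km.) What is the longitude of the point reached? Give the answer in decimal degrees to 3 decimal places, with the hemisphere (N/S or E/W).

67.189°E

BH-98: φ = +76.27400°, λ = -165.67750°
δ = d/R = 4877/6371 = 0.765500 rad
φ₂ = arcsin(sin φ₁ cos δ + cos φ₁ sin δ cos θ)
   = arcsin(0.97144·0.72104 + 0.23728·0.69290·0.76041) = 55.63544°
λ₂ = λ₁ + atan2(sin θ sin δ cos φ₁, cos δ − sin φ₁ sin φ₂) = 67.18877°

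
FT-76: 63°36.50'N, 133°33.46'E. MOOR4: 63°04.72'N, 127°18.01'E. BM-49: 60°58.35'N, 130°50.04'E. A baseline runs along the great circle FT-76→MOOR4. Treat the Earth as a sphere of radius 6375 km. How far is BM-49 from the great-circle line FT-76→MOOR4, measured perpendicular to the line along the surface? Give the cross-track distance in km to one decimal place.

267.2 km

FT-76: φ = +63.60833°, λ = +133.55767°
MOOR4: φ = +63.07867°, λ = +127.30017°
BM-49: φ = +60.97250°, λ = +130.83400°
δ₁₃ = central angle FT-76→BM-49 = 0.051028 rad  (haversine)
θ₁₃ = bearing FT-76→BM-49 = 206.876°,  θ₁₂ = bearing FT-76→MOOR4 = 262.123°
dₓₜ = R·arcsin(sin δ₁₃ · sin(θ₁₃ − θ₁₂)) = 6375·arcsin(0.05101·sin(-55.247°)) = -267.238 km
|dₓₜ| = 267.238 km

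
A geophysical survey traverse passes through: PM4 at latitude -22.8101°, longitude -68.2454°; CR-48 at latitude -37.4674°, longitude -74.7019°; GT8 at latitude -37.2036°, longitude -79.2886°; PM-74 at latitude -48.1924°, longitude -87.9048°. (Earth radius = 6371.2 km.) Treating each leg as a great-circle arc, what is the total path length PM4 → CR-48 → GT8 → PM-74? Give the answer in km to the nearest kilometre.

3558 km

PM4→CR-48: c = 0.273556 rad, d = 1742.88 km
CR-48→GT8: c = 0.063810 rad, d = 406.55 km
GT8→PM-74: c = 0.221031 rad, d = 1408.23 km
Total = 1742.88 + 406.55 + 1408.23 = 3557.66 km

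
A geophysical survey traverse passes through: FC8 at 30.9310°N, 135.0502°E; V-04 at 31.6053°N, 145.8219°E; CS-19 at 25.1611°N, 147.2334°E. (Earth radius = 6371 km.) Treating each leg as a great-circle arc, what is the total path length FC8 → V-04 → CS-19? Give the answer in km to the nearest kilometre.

1756 km

FC8→V-04: c = 0.161059 rad, d = 1026.10 km
V-04→CS-19: c = 0.114538 rad, d = 729.72 km
Total = 1026.10 + 729.72 = 1755.82 km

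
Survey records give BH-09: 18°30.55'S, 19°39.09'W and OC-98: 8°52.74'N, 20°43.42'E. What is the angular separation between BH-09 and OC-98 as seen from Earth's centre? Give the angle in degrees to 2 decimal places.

BH-09: φ = -18.50917°, λ = -19.65150°
OC-98: φ = +8.87900°, λ = +20.72367°
Δφ = 27.3882°,  Δλ = 40.3752°
a = sin²(Δφ/2) + cos φ₁ cos φ₂ sin²(Δλ/2) = 0.167622
c = 2·arcsin(√a) = 0.843628 rad = 48.3363°

48.34°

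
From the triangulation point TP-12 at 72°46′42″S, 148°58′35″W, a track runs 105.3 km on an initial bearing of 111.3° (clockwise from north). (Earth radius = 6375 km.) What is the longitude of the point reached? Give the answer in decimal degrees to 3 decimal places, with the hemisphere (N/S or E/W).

145.942°W

TP-12: φ = -72.77833°, λ = -148.97639°
δ = d/R = 105.3/6375 = 0.016518 rad
φ₂ = arcsin(sin φ₁ cos δ + cos φ₁ sin δ cos θ)
   = arcsin(-0.95517·0.99986 + 0.29607·0.01652·-0.36325) = -73.09979°
λ₂ = λ₁ + atan2(sin θ sin δ cos φ₁, cos δ − sin φ₁ sin φ₂) = -145.94199°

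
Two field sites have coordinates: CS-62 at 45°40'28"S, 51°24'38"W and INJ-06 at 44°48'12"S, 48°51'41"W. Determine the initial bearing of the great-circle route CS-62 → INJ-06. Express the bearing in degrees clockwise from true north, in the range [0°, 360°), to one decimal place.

65.0°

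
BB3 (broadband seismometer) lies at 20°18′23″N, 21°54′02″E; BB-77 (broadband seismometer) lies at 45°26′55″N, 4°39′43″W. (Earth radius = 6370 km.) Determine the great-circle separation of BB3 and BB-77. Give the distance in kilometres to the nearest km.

3702 km

BB3: φ = +20.30639°, λ = +21.90056°
BB-77: φ = +45.44861°, λ = -4.66194°
Δφ = 25.1422°,  Δλ = -26.5625°
a = sin²(Δφ/2) + cos φ₁ cos φ₂ sin²(Δλ/2) = 0.082096
c = 2·arcsin(√a) = 0.581194 rad = 33.3000°
d = R·c = 6370 × 0.581194 = 3702.2 km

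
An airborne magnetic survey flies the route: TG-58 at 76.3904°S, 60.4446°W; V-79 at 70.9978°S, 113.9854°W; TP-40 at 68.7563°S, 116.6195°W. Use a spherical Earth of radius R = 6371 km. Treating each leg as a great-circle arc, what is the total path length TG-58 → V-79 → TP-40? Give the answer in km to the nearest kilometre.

1972 km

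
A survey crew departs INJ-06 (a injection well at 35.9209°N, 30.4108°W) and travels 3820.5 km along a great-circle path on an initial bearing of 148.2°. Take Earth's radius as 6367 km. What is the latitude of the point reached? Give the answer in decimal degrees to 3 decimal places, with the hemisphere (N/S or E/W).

5.482°N

δ = d/R = 3820.5/6367 = 0.600047 rad
φ₂ = arcsin(sin φ₁ cos δ + cos φ₁ sin δ cos θ)
   = arcsin(0.58667·0.82531 + 0.80983·0.56468·-0.84989) = 5.48188°
λ₂ = λ₁ + atan2(sin θ sin δ cos φ₁, cos δ − sin φ₁ sin φ₂) = -13.01750°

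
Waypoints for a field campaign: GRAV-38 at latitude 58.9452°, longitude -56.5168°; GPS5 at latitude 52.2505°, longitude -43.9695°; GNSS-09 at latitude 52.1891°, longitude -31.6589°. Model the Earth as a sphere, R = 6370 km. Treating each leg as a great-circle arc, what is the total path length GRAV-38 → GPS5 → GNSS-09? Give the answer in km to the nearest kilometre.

1918 km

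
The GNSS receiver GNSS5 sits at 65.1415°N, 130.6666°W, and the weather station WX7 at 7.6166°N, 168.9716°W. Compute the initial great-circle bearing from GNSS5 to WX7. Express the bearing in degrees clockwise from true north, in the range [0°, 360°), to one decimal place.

223.4°

Δλ = -38.3050°
y = sin Δλ · cos φ₂ = -0.614379
x = cos φ₁ sin φ₂ − sin φ₁ cos φ₂ cos Δλ = -0.650016
θ = atan2(y, x) = -136.6145° → 223.3855° (mod 360°)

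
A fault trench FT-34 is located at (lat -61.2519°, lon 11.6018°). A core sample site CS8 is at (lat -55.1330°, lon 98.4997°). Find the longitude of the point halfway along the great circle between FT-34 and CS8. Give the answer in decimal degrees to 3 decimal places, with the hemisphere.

59.718°E

Bx = cos φ₂ cos Δλ = 0.030936,  By = cos φ₂ sin Δλ = 0.570836
φₘ = atan2(sin φ₁ + sin φ₂, √((cos φ₁ + Bx)² + By²)) = -65.68838°
λₘ = λ₁ + atan2(By, cos φ₁ + Bx) = 59.71768°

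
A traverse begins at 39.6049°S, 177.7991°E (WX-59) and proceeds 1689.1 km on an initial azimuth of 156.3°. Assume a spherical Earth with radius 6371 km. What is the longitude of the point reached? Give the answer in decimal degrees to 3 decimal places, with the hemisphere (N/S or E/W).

δ = d/R = 1689.1/6371 = 0.265123 rad
φ₂ = arcsin(sin φ₁ cos δ + cos φ₁ sin δ cos θ)
   = arcsin(-0.63749·0.96506 + 0.77046·0.26203·-0.91566) = -53.13696°
λ₂ = λ₁ + atan2(sin θ sin δ cos φ₁, cos δ − sin φ₁ sin φ₂) = -172.08941°

172.089°W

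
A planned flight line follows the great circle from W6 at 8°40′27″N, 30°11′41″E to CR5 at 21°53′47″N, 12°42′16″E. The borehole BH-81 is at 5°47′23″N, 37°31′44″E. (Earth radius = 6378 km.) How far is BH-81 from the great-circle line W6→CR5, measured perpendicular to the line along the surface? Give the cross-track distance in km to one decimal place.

283.0 km

W6: φ = +8.67417°, λ = +30.19472°
CR5: φ = +21.89639°, λ = +12.70444°
BH-81: φ = +5.78972°, λ = +37.52889°
δ₁₃ = central angle W6→BH-81 = 0.136588 rad  (haversine)
θ₁₃ = bearing W6→BH-81 = 111.134°,  θ₁₂ = bearing W6→CR5 = 310.145°
dₓₜ = R·arcsin(sin δ₁₃ · sin(θ₁₃ − θ₁₂)) = 6378·arcsin(0.13616·sin(-199.011°)) = 282.986 km
|dₓₜ| = 282.986 km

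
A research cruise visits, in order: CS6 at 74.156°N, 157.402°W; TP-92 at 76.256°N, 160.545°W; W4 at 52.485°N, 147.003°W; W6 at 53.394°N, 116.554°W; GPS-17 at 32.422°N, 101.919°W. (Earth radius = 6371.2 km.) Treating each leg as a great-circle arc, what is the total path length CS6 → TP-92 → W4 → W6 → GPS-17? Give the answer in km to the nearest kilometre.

CS6→TP-92: c = 0.039224 rad, d = 249.91 km
TP-92→W4: c = 0.424751 rad, d = 2706.17 km
W4→W6: c = 0.318229 rad, d = 2027.50 km
W6→GPS-17: c = 0.409239 rad, d = 2607.34 km
Total = 249.91 + 2706.17 + 2027.50 + 2607.34 = 7590.92 km

7591 km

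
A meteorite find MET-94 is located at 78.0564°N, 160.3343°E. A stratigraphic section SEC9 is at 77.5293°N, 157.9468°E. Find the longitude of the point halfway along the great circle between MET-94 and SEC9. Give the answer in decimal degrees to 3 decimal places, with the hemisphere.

159.115°E

Bx = cos φ₂ cos Δλ = 0.215753,  By = cos φ₂ sin Δλ = -0.008996
φₘ = atan2(sin φ₁ + sin φ₂, √((cos φ₁ + Bx)² + By²)) = 77.79542°
λₘ = λ₁ + atan2(By, cos φ₁ + Bx) = 159.11516°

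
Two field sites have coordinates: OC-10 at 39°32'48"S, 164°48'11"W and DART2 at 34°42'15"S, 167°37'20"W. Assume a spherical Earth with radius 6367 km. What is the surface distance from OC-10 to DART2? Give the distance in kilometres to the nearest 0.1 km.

OC-10: φ = -39.54667°, λ = -164.80306°
DART2: φ = -34.70417°, λ = -167.62222°
Δφ = 4.8425°,  Δλ = -2.8192°
a = sin²(Δφ/2) + cos φ₁ cos φ₂ sin²(Δλ/2) = 0.002168
c = 2·arcsin(√a) = 0.093165 rad = 5.3380°
d = R·c = 6367 × 0.093165 = 593.2 km

593.2 km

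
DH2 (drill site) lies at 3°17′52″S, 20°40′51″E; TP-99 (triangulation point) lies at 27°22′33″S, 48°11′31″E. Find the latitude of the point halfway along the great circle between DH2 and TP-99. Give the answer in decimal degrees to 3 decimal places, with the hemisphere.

15.766°S

DH2: φ = -3.29778°, λ = +20.68083°
TP-99: φ = -27.37583°, λ = +48.19194°
Bx = cos φ₂ cos Δλ = 0.787594,  By = cos φ₂ sin Δλ = 0.410190
φₘ = atan2(sin φ₁ + sin φ₂, √((cos φ₁ + Bx)² + By²)) = -15.76591°
λₘ = λ₁ + atan2(By, cos φ₁ + Bx) = 33.61605°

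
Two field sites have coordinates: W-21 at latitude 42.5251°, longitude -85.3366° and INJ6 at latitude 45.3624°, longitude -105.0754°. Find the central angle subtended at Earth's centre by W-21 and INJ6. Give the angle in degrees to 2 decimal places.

14.45°

Δφ = 2.8373°,  Δλ = -19.7388°
a = sin²(Δφ/2) + cos φ₁ cos φ₂ sin²(Δλ/2) = 0.015826
c = 2·arcsin(√a) = 0.252270 rad = 14.4540°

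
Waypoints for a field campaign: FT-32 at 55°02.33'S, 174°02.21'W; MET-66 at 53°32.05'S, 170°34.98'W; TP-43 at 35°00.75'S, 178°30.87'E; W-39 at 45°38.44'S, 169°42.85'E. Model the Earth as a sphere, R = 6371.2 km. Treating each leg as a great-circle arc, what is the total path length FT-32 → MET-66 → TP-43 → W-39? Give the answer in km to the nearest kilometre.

FT-32: φ = -55.03883°, λ = -174.03683°
MET-66: φ = -53.53417°, λ = -170.58300°
TP-43: φ = -35.01250°, λ = +178.51450°
W-39: φ = -45.64067°, λ = +169.71417°
FT-32→MET-66: c = 0.043899 rad, d = 279.69 km
MET-66→TP-43: c = 0.349870 rad, d = 2229.09 km
TP-43→W-39: c = 0.219054 rad, d = 1395.63 km
Total = 279.69 + 2229.09 + 1395.63 = 3904.41 km

3904 km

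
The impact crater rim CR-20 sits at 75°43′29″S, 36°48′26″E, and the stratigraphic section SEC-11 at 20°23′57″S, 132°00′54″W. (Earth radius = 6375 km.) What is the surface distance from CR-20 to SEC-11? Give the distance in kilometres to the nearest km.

CR-20: φ = -75.72472°, λ = +36.80722°
SEC-11: φ = -20.39917°, λ = -132.01500°
Δφ = 55.3256°,  Δλ = -168.8222°
a = sin²(Δφ/2) + cos φ₁ cos φ₂ sin²(Δλ/2) = 0.444469
c = 2·arcsin(√a) = 1.459504 rad = 83.6234°
d = R·c = 6375 × 1.459504 = 9304.3 km

9304 km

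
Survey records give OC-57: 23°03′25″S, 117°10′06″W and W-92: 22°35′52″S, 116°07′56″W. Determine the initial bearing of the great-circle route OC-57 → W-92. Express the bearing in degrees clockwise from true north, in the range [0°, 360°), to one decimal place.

OC-57: φ = -23.05694°, λ = -117.16833°
W-92: φ = -22.59778°, λ = -116.13222°
Δλ = 1.0361°
y = sin Δλ · cos φ₂ = 0.016694
x = cos φ₁ sin φ₂ − sin φ₁ cos φ₂ cos Δλ = 0.007955
θ = atan2(y, x) = 64.5224° → 64.5224° (mod 360°)

64.5°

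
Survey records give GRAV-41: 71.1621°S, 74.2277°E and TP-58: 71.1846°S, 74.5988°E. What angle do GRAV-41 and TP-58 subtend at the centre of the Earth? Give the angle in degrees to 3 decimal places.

0.122°

Δφ = -0.0225°,  Δλ = 0.3711°
a = sin²(Δφ/2) + cos φ₁ cos φ₂ sin²(Δλ/2) = 0.000001
c = 2·arcsin(√a) = 0.002127 rad = 0.1219°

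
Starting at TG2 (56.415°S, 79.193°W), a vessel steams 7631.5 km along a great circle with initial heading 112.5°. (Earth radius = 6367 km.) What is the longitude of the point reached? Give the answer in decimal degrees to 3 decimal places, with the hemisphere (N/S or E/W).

δ = d/R = 7631.5/6367 = 1.198602 rad
φ₂ = arcsin(sin φ₁ cos δ + cos φ₁ sin δ cos θ)
   = arcsin(-0.83307·0.36366 + 0.55317·0.93153·-0.38268) = -30.00987°
λ₂ = λ₁ + atan2(sin θ sin δ cos φ₁, cos δ − sin φ₁ sin φ₂) = 17.15909°

17.159°E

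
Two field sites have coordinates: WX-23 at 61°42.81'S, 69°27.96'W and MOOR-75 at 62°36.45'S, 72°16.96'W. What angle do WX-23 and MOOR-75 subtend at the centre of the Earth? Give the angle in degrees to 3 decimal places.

WX-23: φ = -61.71350°, λ = -69.46600°
MOOR-75: φ = -62.60750°, λ = -72.28267°
Δφ = -0.8940°,  Δλ = -2.8167°
a = sin²(Δφ/2) + cos φ₁ cos φ₂ sin²(Δλ/2) = 0.000193
c = 2·arcsin(√a) = 0.027754 rad = 1.5902°

1.590°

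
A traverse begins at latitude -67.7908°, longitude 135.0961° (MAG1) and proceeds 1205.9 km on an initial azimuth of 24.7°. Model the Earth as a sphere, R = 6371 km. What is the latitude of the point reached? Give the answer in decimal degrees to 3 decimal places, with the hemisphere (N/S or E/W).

57.636°S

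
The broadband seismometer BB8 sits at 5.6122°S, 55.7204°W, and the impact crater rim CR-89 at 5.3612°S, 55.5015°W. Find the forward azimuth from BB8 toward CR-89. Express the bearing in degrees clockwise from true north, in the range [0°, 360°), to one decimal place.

Δλ = 0.2189°
y = sin Δλ · cos φ₂ = 0.003804
x = cos φ₁ sin φ₂ − sin φ₁ cos φ₂ cos Δλ = 0.004380
θ = atan2(y, x) = 40.9723° → 40.9723° (mod 360°)

41.0°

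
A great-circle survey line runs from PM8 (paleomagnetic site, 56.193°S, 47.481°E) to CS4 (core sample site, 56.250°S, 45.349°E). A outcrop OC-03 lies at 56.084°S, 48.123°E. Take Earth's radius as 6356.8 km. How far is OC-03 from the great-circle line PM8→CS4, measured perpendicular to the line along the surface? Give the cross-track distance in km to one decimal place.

9.4 km

δ₁₃ = central angle PM8→OC-03 = 0.006527 rad  (haversine)
θ₁₃ = bearing PM8→OC-03 = 73.320°,  θ₁₂ = bearing PM8→CS4 = 266.361°
dₓₜ = R·arcsin(sin δ₁₃ · sin(θ₁₃ − θ₁₂)) = 6356.8·arcsin(0.00653·sin(-193.041°)) = 9.362 km
|dₓₜ| = 9.362 km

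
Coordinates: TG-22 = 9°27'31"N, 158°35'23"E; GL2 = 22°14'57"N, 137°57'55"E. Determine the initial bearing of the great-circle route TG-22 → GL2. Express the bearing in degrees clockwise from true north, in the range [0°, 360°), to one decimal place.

TG-22: φ = +9.45861°, λ = +158.58972°
GL2: φ = +22.24917°, λ = +137.96528°
Δλ = -20.6244°
y = sin Δλ · cos φ₂ = -0.326015
x = cos φ₁ sin φ₂ − sin φ₁ cos φ₂ cos Δλ = 0.231136
θ = atan2(y, x) = -54.6644° → 305.3356° (mod 360°)

305.3°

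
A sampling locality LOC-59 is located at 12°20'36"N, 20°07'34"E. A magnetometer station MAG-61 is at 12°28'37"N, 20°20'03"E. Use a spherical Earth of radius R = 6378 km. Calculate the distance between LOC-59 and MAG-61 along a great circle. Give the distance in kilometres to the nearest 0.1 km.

27.1 km

LOC-59: φ = +12.34333°, λ = +20.12611°
MAG-61: φ = +12.47694°, λ = +20.33417°
Δφ = 0.1336°,  Δλ = 0.2081°
a = sin²(Δφ/2) + cos φ₁ cos φ₂ sin²(Δλ/2) = 0.000005
c = 2·arcsin(√a) = 0.004244 rad = 0.2432°
d = R·c = 6378 × 0.004244 = 27.1 km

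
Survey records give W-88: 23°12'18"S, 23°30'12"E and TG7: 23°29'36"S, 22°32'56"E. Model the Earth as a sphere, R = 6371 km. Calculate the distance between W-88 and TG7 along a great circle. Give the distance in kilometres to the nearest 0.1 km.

W-88: φ = -23.20500°, λ = +23.50333°
TG7: φ = -23.49333°, λ = +22.54889°
Δφ = -0.2883°,  Δλ = -0.9544°
a = sin²(Δφ/2) + cos φ₁ cos φ₂ sin²(Δλ/2) = 0.000065
c = 2·arcsin(√a) = 0.016101 rad = 0.9225°
d = R·c = 6371 × 0.016101 = 102.6 km

102.6 km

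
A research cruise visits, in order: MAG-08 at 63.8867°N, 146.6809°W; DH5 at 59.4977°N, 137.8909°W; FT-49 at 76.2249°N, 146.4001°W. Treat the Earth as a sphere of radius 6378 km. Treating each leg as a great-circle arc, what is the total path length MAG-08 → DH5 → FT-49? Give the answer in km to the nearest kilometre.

MAG-08→DH5: c = 0.105466 rad, d = 672.67 km
DH5→FT-49: c = 0.296532 rad, d = 1891.28 km
Total = 672.67 + 1891.28 = 2563.95 km

2564 km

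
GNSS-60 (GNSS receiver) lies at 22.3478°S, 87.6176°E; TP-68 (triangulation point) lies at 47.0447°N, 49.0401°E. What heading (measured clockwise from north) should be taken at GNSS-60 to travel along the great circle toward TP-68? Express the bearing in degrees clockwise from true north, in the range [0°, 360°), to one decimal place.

334.2°

Δλ = -38.5775°
y = sin Δλ · cos φ₂ = -0.424920
x = cos φ₁ sin φ₂ − sin φ₁ cos φ₂ cos Δλ = 0.879469
θ = atan2(y, x) = -25.7877° → 334.2123° (mod 360°)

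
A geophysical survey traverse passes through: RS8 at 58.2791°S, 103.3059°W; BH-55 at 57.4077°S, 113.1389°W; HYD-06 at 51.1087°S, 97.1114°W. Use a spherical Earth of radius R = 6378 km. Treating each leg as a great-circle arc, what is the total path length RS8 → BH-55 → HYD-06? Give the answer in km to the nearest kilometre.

RS8→BH-55: c = 0.092512 rad, d = 590.04 km
BH-55→HYD-06: c = 0.196187 rad, d = 1251.28 km
Total = 590.04 + 1251.28 = 1841.32 km

1841 km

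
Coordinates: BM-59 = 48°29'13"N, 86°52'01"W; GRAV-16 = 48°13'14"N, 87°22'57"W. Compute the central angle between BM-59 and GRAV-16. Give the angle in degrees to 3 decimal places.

0.434°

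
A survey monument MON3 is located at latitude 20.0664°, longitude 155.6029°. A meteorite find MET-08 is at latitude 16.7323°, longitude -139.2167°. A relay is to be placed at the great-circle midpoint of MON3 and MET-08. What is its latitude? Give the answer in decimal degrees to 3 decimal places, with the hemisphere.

Bx = cos φ₂ cos Δλ = 0.401990,  By = cos φ₂ sin Δλ = 0.869205
φₘ = atan2(sin φ₁ + sin φ₂, √((cos φ₁ + Bx)² + By²)) = 21.54412°
λₘ = λ₁ + atan2(By, cos φ₁ + Bx) = -171.45230°

21.544°N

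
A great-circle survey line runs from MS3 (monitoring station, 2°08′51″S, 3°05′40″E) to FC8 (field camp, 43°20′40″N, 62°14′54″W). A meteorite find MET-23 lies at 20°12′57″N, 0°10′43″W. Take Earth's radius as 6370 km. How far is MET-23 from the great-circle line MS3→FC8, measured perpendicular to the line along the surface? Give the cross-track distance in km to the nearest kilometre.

1431 km

MS3: φ = -2.14750°, λ = +3.09444°
FC8: φ = +43.34444°, λ = -62.24833°
MET-23: φ = +20.21583°, λ = -0.17861°
δ₁₃ = central angle MS3→MET-23 = 0.394315 rad  (haversine)
θ₁₃ = bearing MS3→MET-23 = 351.983°,  θ₁₂ = bearing MS3→FC8 = 316.533°
dₓₜ = R·arcsin(sin δ₁₃ · sin(θ₁₃ − θ₁₂)) = 6370·arcsin(0.38418·sin(35.451°)) = 1431.399 km
|dₓₜ| = 1431.399 km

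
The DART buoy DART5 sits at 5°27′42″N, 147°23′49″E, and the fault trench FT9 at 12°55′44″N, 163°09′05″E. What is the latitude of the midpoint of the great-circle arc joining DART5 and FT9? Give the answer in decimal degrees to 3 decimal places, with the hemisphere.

9.281°N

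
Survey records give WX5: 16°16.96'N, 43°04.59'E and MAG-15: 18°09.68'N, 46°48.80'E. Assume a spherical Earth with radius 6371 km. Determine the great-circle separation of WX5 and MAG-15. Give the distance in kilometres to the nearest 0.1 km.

448.5 km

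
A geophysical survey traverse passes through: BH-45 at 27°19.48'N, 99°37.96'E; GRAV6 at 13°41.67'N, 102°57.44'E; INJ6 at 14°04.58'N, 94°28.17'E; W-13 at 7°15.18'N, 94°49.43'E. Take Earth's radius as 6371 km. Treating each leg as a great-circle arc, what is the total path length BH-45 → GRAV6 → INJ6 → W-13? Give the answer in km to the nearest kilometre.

3231 km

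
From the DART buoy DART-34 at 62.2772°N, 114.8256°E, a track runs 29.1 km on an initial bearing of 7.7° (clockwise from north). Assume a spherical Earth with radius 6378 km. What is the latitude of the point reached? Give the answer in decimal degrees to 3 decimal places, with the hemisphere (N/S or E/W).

62.536°N

δ = d/R = 29.1/6378 = 0.004563 rad
φ₂ = arcsin(sin φ₁ cos δ + cos φ₁ sin δ cos θ)
   = arcsin(0.88521·0.99999 + 0.46519·0.00456·0.99098) = 62.53624°
λ₂ = λ₁ + atan2(sin θ sin δ cos φ₁, cos δ − sin φ₁ sin φ₂) = 114.90155°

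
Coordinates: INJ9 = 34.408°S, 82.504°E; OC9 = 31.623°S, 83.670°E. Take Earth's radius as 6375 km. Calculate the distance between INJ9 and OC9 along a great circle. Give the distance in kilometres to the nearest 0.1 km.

Δφ = 2.7850°,  Δλ = 1.1660°
a = sin²(Δφ/2) + cos φ₁ cos φ₂ sin²(Δλ/2) = 0.000663
c = 2·arcsin(√a) = 0.051514 rad = 2.9516°
d = R·c = 6375 × 0.051514 = 328.4 km

328.4 km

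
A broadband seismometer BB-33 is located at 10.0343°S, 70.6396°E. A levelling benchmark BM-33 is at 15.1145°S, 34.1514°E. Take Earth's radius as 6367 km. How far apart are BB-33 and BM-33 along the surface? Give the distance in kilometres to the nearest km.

Δφ = -5.0802°,  Δλ = -36.4882°
a = sin²(Δφ/2) + cos φ₁ cos φ₂ sin²(Δλ/2) = 0.095137
c = 2·arcsin(√a) = 0.627110 rad = 35.9308°
d = R·c = 6367 × 0.627110 = 3992.8 km

3993 km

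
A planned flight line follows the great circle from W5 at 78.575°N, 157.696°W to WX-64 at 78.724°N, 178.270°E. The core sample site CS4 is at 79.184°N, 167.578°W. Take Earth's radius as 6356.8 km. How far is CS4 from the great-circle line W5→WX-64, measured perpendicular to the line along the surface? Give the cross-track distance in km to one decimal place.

34.5 km

δ₁₃ = central angle W5→CS4 = 0.034873 rad  (haversine)
θ₁₃ = bearing W5→CS4 = 292.527°,  θ₁₂ = bearing W5→WX-64 = 283.566°
dₓₜ = R·arcsin(sin δ₁₃ · sin(θ₁₃ − θ₁₂)) = 6356.8·arcsin(0.03487·sin(8.961°)) = 34.522 km
|dₓₜ| = 34.522 km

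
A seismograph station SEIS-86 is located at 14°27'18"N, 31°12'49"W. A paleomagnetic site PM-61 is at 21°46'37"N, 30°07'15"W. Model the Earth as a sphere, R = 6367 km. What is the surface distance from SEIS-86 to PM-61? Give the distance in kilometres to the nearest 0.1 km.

821.8 km

SEIS-86: φ = +14.45500°, λ = -31.21361°
PM-61: φ = +21.77694°, λ = -30.12083°
Δφ = 7.3219°,  Δλ = 1.0928°
a = sin²(Δφ/2) + cos φ₁ cos φ₂ sin²(Δλ/2) = 0.004159
c = 2·arcsin(√a) = 0.129069 rad = 7.3951°
d = R·c = 6367 × 0.129069 = 821.8 km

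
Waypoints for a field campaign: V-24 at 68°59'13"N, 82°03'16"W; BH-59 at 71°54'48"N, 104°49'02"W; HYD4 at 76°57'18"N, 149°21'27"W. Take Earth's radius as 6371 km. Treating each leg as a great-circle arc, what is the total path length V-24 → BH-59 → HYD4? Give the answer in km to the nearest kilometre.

2299 km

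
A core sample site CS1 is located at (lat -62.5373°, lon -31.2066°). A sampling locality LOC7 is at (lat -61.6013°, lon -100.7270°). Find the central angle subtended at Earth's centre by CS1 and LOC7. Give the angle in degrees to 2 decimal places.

Δφ = 0.9360°,  Δλ = -69.5204°
a = sin²(Δφ/2) + cos φ₁ cos φ₂ sin²(Δλ/2) = 0.071364
c = 2·arcsin(√a) = 0.540850 rad = 30.9884°

30.99°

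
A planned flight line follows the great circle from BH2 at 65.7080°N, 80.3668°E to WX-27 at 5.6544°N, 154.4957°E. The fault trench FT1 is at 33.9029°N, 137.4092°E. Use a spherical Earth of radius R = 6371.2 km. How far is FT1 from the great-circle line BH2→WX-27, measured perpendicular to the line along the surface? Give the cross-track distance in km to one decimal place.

193.7 km

δ₁₃ = central angle BH2→FT1 = 0.803553 rad  (haversine)
θ₁₃ = bearing BH2→FT1 = 104.652°,  θ₁₂ = bearing BH2→WX-27 = 102.232°
dₓₜ = R·arcsin(sin δ₁₃ · sin(θ₁₃ − θ₁₂)) = 6371.2·arcsin(0.71983·sin(2.420°)) = 193.695 km
|dₓₜ| = 193.695 km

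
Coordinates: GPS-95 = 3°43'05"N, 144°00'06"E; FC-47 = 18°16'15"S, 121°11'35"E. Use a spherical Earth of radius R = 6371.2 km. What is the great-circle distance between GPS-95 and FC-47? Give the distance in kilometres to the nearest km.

3496 km

GPS-95: φ = +3.71806°, λ = +144.00167°
FC-47: φ = -18.27083°, λ = +121.19306°
Δφ = -21.9889°,  Δλ = -22.8086°
a = sin²(Δφ/2) + cos φ₁ cos φ₂ sin²(Δλ/2) = 0.073420
c = 2·arcsin(√a) = 0.548783 rad = 31.4430°
d = R·c = 6371.2 × 0.548783 = 3496.4 km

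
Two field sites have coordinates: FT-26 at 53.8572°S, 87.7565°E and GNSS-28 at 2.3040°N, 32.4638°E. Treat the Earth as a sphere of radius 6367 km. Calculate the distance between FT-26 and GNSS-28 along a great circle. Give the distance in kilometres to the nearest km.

8041 km

Δφ = 56.1612°,  Δλ = -55.2927°
a = sin²(Δφ/2) + cos φ₁ cos φ₂ sin²(Δλ/2) = 0.348457
c = 2·arcsin(√a) = 1.262867 rad = 72.3569°
d = R·c = 6367 × 1.262867 = 8040.7 km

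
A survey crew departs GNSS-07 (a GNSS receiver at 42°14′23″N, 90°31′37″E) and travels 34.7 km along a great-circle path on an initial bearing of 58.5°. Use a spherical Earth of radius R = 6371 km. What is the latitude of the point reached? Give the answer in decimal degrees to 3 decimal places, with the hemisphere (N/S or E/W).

GNSS-07: φ = +42.23972°, λ = +90.52694°
δ = d/R = 34.7/6371 = 0.005447 rad
φ₂ = arcsin(sin φ₁ cos δ + cos φ₁ sin δ cos θ)
   = arcsin(0.67223·0.99999 + 0.74034·0.00545·0.52250) = 42.40221°
λ₂ = λ₁ + atan2(sin θ sin δ cos φ₁, cos δ − sin φ₁ sin φ₂) = 90.88728°

42.402°N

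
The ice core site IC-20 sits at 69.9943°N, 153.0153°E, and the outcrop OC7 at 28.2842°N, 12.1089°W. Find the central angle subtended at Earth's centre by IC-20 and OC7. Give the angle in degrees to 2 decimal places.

81.14°

Δφ = -41.7101°,  Δλ = -165.1242°
a = sin²(Δφ/2) + cos φ₁ cos φ₂ sin²(Δλ/2) = 0.422959
c = 2·arcsin(√a) = 1.416098 rad = 81.1364°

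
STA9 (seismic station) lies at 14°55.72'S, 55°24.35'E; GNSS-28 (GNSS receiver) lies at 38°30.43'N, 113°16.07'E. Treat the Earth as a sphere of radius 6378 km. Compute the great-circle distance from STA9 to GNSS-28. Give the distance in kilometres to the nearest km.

8461 km

STA9: φ = -14.92867°, λ = +55.40583°
GNSS-28: φ = +38.50717°, λ = +113.26783°
Δφ = 53.4358°,  Δλ = 57.8620°
a = sin²(Δφ/2) + cos φ₁ cos φ₂ sin²(Δλ/2) = 0.379085
c = 2·arcsin(√a) = 1.326545 rad = 76.0055°
d = R·c = 6378 × 1.326545 = 8460.7 km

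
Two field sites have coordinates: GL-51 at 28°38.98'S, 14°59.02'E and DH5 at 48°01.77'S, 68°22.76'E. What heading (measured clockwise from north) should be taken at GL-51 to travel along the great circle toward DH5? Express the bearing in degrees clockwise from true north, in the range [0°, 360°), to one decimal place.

130.7°

GL-51: φ = -28.64967°, λ = +14.98367°
DH5: φ = -48.02950°, λ = +68.37933°
Δλ = 53.3957°
y = sin Δλ · cos φ₂ = 0.536852
x = cos φ₁ sin φ₂ − sin φ₁ cos φ₂ cos Δλ = -0.461273
θ = atan2(y, x) = 130.6698° → 130.6698° (mod 360°)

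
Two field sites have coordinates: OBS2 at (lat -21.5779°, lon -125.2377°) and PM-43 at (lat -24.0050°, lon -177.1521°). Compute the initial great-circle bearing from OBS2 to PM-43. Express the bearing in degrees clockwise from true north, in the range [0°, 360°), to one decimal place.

256.6°

Δλ = -51.9144°
y = sin Δλ · cos φ₂ = -0.719015
x = cos φ₁ sin φ₂ − sin φ₁ cos φ₂ cos Δλ = -0.171074
θ = atan2(y, x) = -103.3835° → 256.6165° (mod 360°)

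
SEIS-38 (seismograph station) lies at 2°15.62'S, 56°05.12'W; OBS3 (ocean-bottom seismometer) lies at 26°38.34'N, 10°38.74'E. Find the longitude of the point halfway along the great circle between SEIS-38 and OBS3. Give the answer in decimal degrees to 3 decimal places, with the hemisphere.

SEIS-38: φ = -2.26033°, λ = -56.08533°
OBS3: φ = +26.63900°, λ = +10.64567°
Bx = cos φ₂ cos Δλ = 0.353114,  By = cos φ₂ sin Δλ = 0.821144
φₘ = atan2(sin φ₁ + sin φ₂, √((cos φ₁ + Bx)² + By²)) = 14.49201°
λₘ = λ₁ + atan2(By, cos φ₁ + Bx) = -24.81904°

24.819°W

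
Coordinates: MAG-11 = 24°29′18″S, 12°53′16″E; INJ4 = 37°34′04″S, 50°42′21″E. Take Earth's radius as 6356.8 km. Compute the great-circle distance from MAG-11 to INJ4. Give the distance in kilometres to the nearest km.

MAG-11: φ = -24.48833°, λ = +12.88778°
INJ4: φ = -37.56778°, λ = +50.70583°
Δφ = -13.0794°,  Δλ = 37.8181°
a = sin²(Δφ/2) + cos φ₁ cos φ₂ sin²(Δλ/2) = 0.088725
c = 2·arcsin(√a) = 0.604916 rad = 34.6591°
d = R·c = 6356.8 × 0.604916 = 3845.3 km

3845 km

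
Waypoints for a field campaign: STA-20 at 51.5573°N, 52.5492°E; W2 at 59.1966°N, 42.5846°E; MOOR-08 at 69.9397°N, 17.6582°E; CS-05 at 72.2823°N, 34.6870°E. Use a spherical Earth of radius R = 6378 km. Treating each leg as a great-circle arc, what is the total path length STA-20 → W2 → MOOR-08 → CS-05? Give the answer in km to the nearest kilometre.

3385 km

STA-20→W2: c = 0.165587 rad, d = 1056.12 km
W2→MOOR-08: c = 0.261084 rad, d = 1665.19 km
MOOR-08→CS-05: c = 0.104088 rad, d = 663.87 km
Total = 1056.12 + 1665.19 + 663.87 = 3385.18 km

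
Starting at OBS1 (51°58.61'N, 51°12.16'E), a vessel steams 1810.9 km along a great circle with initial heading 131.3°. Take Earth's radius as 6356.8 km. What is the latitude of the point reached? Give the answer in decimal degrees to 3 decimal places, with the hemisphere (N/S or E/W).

39.923°N

OBS1: φ = +51.97683°, λ = +51.20267°
δ = d/R = 1810.9/6356.8 = 0.284876 rad
φ₂ = arcsin(sin φ₁ cos δ + cos φ₁ sin δ cos θ)
   = arcsin(0.78776·0.95970 + 0.61598·0.28104·-0.66000) = 39.92293°
λ₂ = λ₁ + atan2(sin θ sin δ cos φ₁, cos δ − sin φ₁ sin φ₂) = 67.18289°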